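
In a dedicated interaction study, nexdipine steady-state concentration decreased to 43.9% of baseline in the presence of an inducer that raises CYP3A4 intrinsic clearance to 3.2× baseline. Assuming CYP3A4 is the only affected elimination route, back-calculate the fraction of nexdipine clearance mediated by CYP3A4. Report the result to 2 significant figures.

Let x = fm,CYP3A4. Because steady-state concentration ∝ 1/CL, relative clearance rose to 1/0.439 = 2.278.
Setting x·3.2 + (1 − x) = 2.278 and solving: x = (2.278 − 1)/(3.2 − 1) = 0.58.

0.58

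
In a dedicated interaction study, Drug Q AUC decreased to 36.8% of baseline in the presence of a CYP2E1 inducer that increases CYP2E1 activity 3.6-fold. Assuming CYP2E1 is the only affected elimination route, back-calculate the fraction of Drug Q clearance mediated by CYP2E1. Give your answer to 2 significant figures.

0.66

CL'/CL = 1 / 0.368 = 2.717
3.6·fm + (1 − fm) = 2.717
fm = (2.717 − 1) / (3.6 − 1) = 0.66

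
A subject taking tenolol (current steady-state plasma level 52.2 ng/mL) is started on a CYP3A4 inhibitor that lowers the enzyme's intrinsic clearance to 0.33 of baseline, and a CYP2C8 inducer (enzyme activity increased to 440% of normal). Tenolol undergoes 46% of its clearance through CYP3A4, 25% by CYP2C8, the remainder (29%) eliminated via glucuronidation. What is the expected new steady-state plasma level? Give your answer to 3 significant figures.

33.9 ng/mL

CYP3A4: 0.46 × 0.33 = 0.1518
CYP2C8: 0.25 × 4.4 = 1.1
Other: 0.29 (unchanged)
New clearance relative to baseline: 0.1518 + 1.1 + 0.29 = 1.5418.
Steady-state plasma level ∝ 1/CL: new value = 52.2 / 1.5418 = 33.9 ng/mL.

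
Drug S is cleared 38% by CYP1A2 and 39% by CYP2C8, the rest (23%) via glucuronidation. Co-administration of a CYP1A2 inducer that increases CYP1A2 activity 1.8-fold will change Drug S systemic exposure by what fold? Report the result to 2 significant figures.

The CYP1A2 pathway (38% of clearance) is boosted to 1.8× activity: 0.38 × 1.8 = 0.684.
CYP2C8 (39%) and the residual 23% are unaffected.
Relative clearance = 0.684 + 0.39 + 0.23 = 1.304.
Systemic exposure is inversely proportional to clearance, so the fold-change is 1 / 1.304 = 0.77.

0.77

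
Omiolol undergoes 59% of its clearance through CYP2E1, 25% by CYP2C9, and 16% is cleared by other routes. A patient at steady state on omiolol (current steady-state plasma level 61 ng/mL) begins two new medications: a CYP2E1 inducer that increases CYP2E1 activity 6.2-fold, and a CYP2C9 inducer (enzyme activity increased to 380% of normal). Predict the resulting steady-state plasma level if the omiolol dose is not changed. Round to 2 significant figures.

13 ng/mL

The CYP2E1 pathway (59% of clearance) rises to 6.2× activity: 0.59 × 6.2 = 3.658.
The CYP2C9 pathway (25% of clearance) is boosted to 3.8× activity: 0.25 × 3.8 = 0.95.
Non-CYP routes (16%) are unchanged.
CL_new/CL_old = 3.658 + 0.95 + 0.16 = 4.768.
Steady-state plasma level ∝ 1/CL: new value = 61 / 4.768 = 13 ng/mL.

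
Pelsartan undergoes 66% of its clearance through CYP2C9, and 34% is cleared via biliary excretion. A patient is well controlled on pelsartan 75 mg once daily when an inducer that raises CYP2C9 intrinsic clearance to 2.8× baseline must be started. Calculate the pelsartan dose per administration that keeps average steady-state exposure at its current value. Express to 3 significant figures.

CYP2C9: 0.66 × 2.8 = 1.848
Other: 0.34 (unchanged)
CL_new/CL_old = 1.848 + 0.34 = 2.188.
Css,avg = (dose rate)/CL, so holding Css fixed requires dose ∝ CL: 75 × 2.188 = 164 mg.

164 mg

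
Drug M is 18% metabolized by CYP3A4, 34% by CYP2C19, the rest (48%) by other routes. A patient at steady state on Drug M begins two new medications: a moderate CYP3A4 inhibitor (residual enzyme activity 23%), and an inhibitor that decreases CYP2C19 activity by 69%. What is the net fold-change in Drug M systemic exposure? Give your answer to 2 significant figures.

1.6

The CYP3A4 pathway (18% of clearance) drops to 0.23× activity: 0.18 × 0.23 = 0.0414.
The CYP2C19 pathway (34% of clearance) is reduced to 0.31× activity: 0.34 × 0.31 = 0.1054.
The remaining 48% of clearance is unaffected.
CL_new/CL_old = 0.0414 + 0.1054 + 0.48 = 0.6268.
Systemic exposure ∝ 1/CL: fold-change = 1 / 0.6268 = 1.6.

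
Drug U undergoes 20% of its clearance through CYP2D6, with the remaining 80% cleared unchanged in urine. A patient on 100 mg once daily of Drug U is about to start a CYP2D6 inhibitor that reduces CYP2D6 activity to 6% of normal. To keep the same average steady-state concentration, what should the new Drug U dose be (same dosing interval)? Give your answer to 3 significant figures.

CYP2D6: 0.2 × 0.06 = 0.012
Other: 0.8 (unchanged)
New clearance relative to baseline: 0.012 + 0.8 = 0.812.
Exposure is unchanged when dose changes in proportion to clearance. New dose = 100 mg × 0.812 = 81.2 mg.

81.2 mg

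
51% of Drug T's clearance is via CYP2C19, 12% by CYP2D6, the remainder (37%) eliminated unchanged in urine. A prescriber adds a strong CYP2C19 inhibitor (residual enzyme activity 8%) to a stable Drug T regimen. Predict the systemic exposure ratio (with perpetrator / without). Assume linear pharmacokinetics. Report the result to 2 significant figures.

The CYP2C19 pathway (51% of clearance) drops to 0.08× activity: 0.51 × 0.08 = 0.0408.
CYP2D6 (12%) and the residual 37% are unaffected.
New clearance relative to baseline: 0.0408 + 0.12 + 0.37 = 0.5308.
Systemic exposure is inversely proportional to clearance, so the fold-change is 1 / 0.5308 = 1.9.

1.9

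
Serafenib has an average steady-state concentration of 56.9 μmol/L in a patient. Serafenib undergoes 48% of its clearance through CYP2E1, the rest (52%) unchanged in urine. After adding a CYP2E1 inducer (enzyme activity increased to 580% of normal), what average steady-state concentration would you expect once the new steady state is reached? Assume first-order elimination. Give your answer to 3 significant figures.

17.2 μmol/L

CYP2E1: 0.48 × 5.8 = 2.784
Other: 0.52 (unchanged)
Relative clearance = 2.784 + 0.52 = 3.304.
New average steady-state concentration = baseline ÷ relative clearance = 56.9 / 3.304 = 17.2 μmol/L.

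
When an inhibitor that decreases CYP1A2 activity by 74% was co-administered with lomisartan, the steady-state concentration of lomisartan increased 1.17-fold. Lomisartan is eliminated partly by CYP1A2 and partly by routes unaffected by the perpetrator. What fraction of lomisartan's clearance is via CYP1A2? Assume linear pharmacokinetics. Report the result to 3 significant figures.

Let fm be the CYP1A2 fraction. New clearance relative to baseline = fm × 0.26 + (1 − fm).
Steady-state concentration ratio = 1 / (new CL fraction), so new CL fraction = 1 / 1.17 = 0.8547.
fm × 0.26 + 1 − fm = 0.8547  ⇒  fm × (0.26 − 1) = −0.1453  ⇒  fm = 0.196.

0.196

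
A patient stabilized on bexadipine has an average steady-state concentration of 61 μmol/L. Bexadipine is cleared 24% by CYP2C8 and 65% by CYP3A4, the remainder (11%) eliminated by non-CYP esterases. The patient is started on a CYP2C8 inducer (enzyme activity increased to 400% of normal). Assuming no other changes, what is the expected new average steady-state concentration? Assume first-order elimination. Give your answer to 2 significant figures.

The CYP2C8 pathway (24% of clearance) is boosted to 4× activity: 0.24 × 4 = 0.96.
CYP3A4 (65%) and the residual 11% are unaffected.
Relative clearance = 0.96 + 0.65 + 0.11 = 1.72.
New average steady-state concentration = baseline ÷ relative clearance = 61 / 1.72 = 35 μmol/L.

35 μmol/L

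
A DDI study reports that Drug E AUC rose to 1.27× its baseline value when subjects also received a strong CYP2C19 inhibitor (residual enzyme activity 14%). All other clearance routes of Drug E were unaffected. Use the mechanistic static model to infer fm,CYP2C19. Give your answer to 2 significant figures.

Let fm be the CYP2C19 fraction. New clearance relative to baseline = fm × 0.14 + (1 − fm).
AUC ratio = 1 / (new CL fraction), so new CL fraction = 1 / 1.27 = 0.7874.
fm × 0.14 + 1 − fm = 0.7874  ⇒  fm × (0.14 − 1) = −0.2126  ⇒  fm = 0.25.

0.25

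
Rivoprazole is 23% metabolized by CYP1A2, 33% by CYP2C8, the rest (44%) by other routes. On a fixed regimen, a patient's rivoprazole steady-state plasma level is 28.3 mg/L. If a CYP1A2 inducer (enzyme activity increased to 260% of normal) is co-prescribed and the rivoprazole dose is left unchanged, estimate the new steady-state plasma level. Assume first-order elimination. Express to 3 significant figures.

20.7 mg/L

The CYP1A2 pathway (23% of clearance) increases to 2.6× activity: 0.23 × 2.6 = 0.598.
CYP2C8 (33%) and the residual 44% are unaffected.
Relative clearance = 0.598 + 0.33 + 0.44 = 1.368.
Steady-state plasma level ∝ 1/CL, so new value = 28.3 / 1.368 = 20.7 mg/L.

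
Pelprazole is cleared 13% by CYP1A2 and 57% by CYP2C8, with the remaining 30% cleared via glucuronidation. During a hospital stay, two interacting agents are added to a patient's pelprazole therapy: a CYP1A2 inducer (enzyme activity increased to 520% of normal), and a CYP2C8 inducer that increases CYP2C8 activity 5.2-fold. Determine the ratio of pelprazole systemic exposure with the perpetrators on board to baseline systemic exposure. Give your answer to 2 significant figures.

0.25

The CYP1A2 pathway (13% of clearance) increases to 5.2× activity: 0.13 × 5.2 = 0.676.
The CYP2C8 pathway (57% of clearance) increases to 5.2× activity: 0.57 × 5.2 = 2.964.
The remaining 30% of clearance is unaffected.
Relative clearance = 0.676 + 2.964 + 0.3 = 3.94.
Systemic exposure ∝ 1/CL: fold-change = 1 / 3.94 = 0.25.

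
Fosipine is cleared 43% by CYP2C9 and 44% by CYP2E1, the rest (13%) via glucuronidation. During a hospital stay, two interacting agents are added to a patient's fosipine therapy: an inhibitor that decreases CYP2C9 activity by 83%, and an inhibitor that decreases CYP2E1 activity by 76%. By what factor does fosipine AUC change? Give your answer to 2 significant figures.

3.2

The CYP2C9 pathway (43% of clearance) is reduced to 0.17× activity: 0.43 × 0.17 = 0.0731.
The CYP2E1 pathway (44% of clearance) drops to 0.24× activity: 0.44 × 0.24 = 0.1056.
Non-CYP routes (13%) are unchanged.
New clearance relative to baseline: 0.0731 + 0.1056 + 0.13 = 0.3087.
Because AUC varies inversely with clearance, the combined effect is 1 / 0.3087 = 3.2.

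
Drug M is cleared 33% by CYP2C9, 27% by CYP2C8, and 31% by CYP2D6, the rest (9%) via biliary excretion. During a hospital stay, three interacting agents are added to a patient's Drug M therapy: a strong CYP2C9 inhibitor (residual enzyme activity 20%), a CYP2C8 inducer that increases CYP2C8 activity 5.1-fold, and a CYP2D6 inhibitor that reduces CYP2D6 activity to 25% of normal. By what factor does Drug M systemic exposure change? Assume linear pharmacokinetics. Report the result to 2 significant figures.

CYP2C9: 0.33 × 0.2 = 0.066
CYP2C8: 0.27 × 5.1 = 1.377
CYP2D6: 0.31 × 0.25 = 0.0775
Other: 0.09 (unchanged)
New clearance relative to baseline: 0.066 + 1.377 + 0.0775 + 0.09 = 1.6105.
Net systemic exposure ratio = 1 / 1.6105 = 0.62.

0.62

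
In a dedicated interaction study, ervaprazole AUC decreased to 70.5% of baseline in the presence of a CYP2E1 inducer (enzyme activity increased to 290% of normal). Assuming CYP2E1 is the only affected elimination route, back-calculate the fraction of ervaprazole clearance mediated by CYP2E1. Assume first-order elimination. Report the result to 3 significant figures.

Write x for the fraction cleared via CYP2E1. The observed AUC change means clearance rose to 1/0.705 = 1.418 of baseline.
Only the CYP2E1 route changed, so 1.418 = x·2.9 + (1 − x), giving x = 0.220.

0.220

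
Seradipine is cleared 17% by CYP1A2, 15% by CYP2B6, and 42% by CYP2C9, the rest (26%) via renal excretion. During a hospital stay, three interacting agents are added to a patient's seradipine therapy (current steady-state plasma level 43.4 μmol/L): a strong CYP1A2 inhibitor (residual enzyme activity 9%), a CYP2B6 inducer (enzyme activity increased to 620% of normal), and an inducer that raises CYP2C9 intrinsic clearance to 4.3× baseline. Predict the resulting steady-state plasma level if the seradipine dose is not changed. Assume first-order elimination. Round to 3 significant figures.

14.4 μmol/L

The CYP1A2 pathway (17% of clearance) falls to 0.09× activity: 0.17 × 0.09 = 0.0153.
The CYP2B6 pathway (15% of clearance) is boosted to 6.2× activity: 0.15 × 6.2 = 0.93.
The CYP2C9 pathway (42% of clearance) is boosted to 4.3× activity: 0.42 × 4.3 = 1.806.
The remaining 26% of clearance is unaffected.
CL_new/CL_old = 0.0153 + 0.93 + 1.806 + 0.26 = 3.0113.
Dividing the baseline by the relative clearance: 43.4 / 3.0113 = 14.4 μmol/L.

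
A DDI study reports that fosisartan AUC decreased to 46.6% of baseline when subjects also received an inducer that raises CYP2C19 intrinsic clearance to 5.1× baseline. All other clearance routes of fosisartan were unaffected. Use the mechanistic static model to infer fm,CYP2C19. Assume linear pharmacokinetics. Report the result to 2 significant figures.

Write x for the fraction cleared via CYP2C19. The observed AUC change means clearance rose to 1/0.466 = 2.146 of baseline.
Setting x·5.1 + (1 − x) = 2.146 and solving: x = (2.146 − 1)/(5.1 − 1) = 0.28.

0.28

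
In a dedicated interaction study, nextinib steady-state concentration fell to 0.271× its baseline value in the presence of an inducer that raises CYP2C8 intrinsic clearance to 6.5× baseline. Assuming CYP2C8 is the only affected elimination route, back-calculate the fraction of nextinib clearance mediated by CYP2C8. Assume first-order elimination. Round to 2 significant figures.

Call the CYP2C8 fraction fm. After the interaction, CL_new/CL_old = fm × 6.5 + (1 − fm).
Steady-state concentration ratio = 1 / (new CL fraction), so new CL fraction = 1 / 0.271 = 3.69.
fm × 6.5 + 1 − fm = 3.69  ⇒  fm × (6.5 − 1) = 2.69  ⇒  fm = 0.49.

0.49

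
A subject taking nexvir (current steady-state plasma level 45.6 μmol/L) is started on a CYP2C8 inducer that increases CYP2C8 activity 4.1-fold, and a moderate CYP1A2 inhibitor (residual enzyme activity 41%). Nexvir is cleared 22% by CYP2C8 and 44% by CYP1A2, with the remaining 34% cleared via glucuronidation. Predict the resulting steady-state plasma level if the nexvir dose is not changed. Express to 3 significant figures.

32.1 μmol/L

The CYP2C8 pathway (22% of clearance) is boosted to 4.1× activity: 0.22 × 4.1 = 0.902.
The CYP1A2 pathway (44% of clearance) drops to 0.41× activity: 0.44 × 0.41 = 0.1804.
Non-CYP routes (34%) are unchanged.
CL_new/CL_old = 0.902 + 0.1804 + 0.34 = 1.4224.
Dividing the baseline by the relative clearance: 45.6 / 1.4224 = 32.1 μmol/L.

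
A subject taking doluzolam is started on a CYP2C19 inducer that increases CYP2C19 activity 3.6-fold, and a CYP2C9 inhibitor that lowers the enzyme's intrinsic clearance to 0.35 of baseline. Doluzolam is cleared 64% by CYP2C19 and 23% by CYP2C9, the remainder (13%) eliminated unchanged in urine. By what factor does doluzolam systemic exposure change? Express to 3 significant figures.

0.398

CYP2C19: 0.64 × 3.6 = 2.304
CYP2C9: 0.23 × 0.35 = 0.0805
Other: 0.13 (unchanged)
Relative clearance = 2.304 + 0.0805 + 0.13 = 2.5145.
Systemic exposure ∝ 1/CL: fold-change = 1 / 2.5145 = 0.398.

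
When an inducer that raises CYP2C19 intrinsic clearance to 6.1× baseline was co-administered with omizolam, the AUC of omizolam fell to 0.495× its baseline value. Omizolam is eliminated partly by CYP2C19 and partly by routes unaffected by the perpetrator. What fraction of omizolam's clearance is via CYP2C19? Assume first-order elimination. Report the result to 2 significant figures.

0.20

Call the CYP2C19 fraction fm. After the interaction, CL_new/CL_old = fm × 6.1 + (1 − fm).
AUC ratio = 1 / (new CL fraction), so new CL fraction = 1 / 0.495 = 2.02.
fm × 6.1 + 1 − fm = 2.02  ⇒  fm × (6.1 − 1) = 1.02  ⇒  fm = 0.20.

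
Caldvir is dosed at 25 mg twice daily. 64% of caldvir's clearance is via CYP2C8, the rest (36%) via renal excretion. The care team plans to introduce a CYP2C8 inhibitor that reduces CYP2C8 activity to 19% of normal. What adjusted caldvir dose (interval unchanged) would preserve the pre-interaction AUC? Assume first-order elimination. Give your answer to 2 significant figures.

CYP2C8: 0.64 × 0.19 = 0.1216
Other: 0.36 (unchanged)
New clearance relative to baseline: 0.1216 + 0.36 = 0.4816.
To maintain the same steady-state level, dose must scale with clearance: new dose = 25 × 0.4816 = 12 mg.

12 mg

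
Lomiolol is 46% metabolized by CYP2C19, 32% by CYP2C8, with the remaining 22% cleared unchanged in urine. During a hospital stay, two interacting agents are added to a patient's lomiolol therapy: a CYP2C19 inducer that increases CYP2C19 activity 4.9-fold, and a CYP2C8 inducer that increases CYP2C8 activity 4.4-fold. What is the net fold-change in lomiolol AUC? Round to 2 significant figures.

0.26

The CYP2C19 pathway (46% of clearance) increases to 4.9× activity: 0.46 × 4.9 = 2.254.
The CYP2C8 pathway (32% of clearance) increases to 4.4× activity: 0.32 × 4.4 = 1.408.
Non-CYP routes (22%) are unchanged.
Relative clearance = 2.254 + 1.408 + 0.22 = 3.882.
Because AUC varies inversely with clearance, the combined effect is 1 / 3.882 = 0.26.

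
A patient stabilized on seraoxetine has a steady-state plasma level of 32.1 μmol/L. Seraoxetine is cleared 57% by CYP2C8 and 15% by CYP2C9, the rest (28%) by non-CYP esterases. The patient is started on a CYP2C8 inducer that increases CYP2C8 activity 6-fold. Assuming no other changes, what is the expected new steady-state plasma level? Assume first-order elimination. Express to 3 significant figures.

8.34 μmol/L

CYP2C8: 0.57 × 6 = 3.42
CYP2C9: 0.15 (unchanged)
Other: 0.28 (unchanged)
Relative clearance = 3.42 + 0.15 + 0.28 = 3.85.
New steady-state plasma level = baseline ÷ relative clearance = 32.1 / 3.85 = 8.34 μmol/L.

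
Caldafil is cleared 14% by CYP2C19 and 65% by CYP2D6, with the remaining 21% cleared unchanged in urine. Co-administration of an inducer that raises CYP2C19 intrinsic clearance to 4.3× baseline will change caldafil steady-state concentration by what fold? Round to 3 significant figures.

0.684

The CYP2C19 pathway (14% of clearance) is boosted to 4.3× activity: 0.14 × 4.3 = 0.602.
CYP2D6 (65%) and the residual 21% are unaffected.
New clearance relative to baseline: 0.602 + 0.65 + 0.21 = 1.462.
Steady-state concentration ratio = CL_old/CL_new = 1 / 1.462 = 0.684.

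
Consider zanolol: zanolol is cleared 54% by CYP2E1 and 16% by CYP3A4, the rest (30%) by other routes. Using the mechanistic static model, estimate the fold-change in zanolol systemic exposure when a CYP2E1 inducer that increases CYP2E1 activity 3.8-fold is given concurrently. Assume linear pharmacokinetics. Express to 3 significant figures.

0.398

The CYP2E1 pathway (54% of clearance) increases to 3.8× activity: 0.54 × 3.8 = 2.052.
CYP3A4 (16%) and the residual 30% are unaffected.
Relative clearance = 2.052 + 0.16 + 0.3 = 2.512.
Systemic exposure ratio = CL_old/CL_new = 1 / 2.512 = 0.398.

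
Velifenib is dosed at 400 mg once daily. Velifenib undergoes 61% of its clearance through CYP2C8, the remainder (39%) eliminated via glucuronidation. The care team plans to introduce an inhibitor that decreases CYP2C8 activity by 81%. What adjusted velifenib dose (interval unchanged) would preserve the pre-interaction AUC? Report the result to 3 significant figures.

The CYP2C8 pathway (61% of clearance) drops to 0.19× activity: 0.61 × 0.19 = 0.1159.
The remaining 39% of clearance is unaffected.
New clearance relative to baseline: 0.1159 + 0.39 = 0.5059.
Css,avg = (dose rate)/CL, so holding Css fixed requires dose ∝ CL: 400 × 0.5059 = 202 mg.

202 mg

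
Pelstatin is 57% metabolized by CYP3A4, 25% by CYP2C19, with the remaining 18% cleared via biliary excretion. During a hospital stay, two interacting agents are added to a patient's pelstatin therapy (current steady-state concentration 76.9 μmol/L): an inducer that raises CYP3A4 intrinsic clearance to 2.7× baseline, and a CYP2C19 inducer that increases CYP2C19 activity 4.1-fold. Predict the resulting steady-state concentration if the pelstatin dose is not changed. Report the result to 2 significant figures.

28 μmol/L

The CYP3A4 pathway (57% of clearance) rises to 2.7× activity: 0.57 × 2.7 = 1.539.
The CYP2C19 pathway (25% of clearance) is boosted to 4.1× activity: 0.25 × 4.1 = 1.025.
The remaining 18% of clearance is unaffected.
CL_new/CL_old = 1.539 + 1.025 + 0.18 = 2.744.
Steady-state concentration ∝ 1/CL: new value = 76.9 / 2.744 = 28 μmol/L.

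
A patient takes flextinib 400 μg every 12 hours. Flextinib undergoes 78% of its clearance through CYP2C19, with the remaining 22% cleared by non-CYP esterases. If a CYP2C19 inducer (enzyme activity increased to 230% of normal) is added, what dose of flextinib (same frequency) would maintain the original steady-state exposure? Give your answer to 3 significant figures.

806 μg

CYP2C19: 0.78 × 2.3 = 1.794
Other: 0.22 (unchanged)
CL_new/CL_old = 1.794 + 0.22 = 2.014.
Css,avg = (dose rate)/CL, so holding Css fixed requires dose ∝ CL: 400 × 2.014 = 806 μg.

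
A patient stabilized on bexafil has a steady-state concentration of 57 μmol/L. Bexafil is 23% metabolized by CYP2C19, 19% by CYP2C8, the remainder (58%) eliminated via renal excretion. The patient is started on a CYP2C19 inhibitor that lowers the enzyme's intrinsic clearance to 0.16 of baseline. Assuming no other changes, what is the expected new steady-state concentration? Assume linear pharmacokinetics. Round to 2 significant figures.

The CYP2C19 pathway (23% of clearance) drops to 0.16× activity: 0.23 × 0.16 = 0.0368.
CYP2C8 (19%) and the residual 58% are unaffected.
New clearance relative to baseline: 0.0368 + 0.19 + 0.58 = 0.8068.
Steady-state concentration ∝ 1/CL, so new value = 57 / 0.8068 = 71 μmol/L.

71 μmol/L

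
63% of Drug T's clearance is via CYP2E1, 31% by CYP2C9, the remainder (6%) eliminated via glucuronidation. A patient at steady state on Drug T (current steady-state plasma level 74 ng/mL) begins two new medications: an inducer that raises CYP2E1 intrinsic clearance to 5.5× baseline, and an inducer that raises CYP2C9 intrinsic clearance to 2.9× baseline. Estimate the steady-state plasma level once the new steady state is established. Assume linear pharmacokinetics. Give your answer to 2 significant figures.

The CYP2E1 pathway (63% of clearance) increases to 5.5× activity: 0.63 × 5.5 = 3.465.
The CYP2C9 pathway (31% of clearance) rises to 2.9× activity: 0.31 × 2.9 = 0.899.
Non-CYP routes (6%) are unchanged.
CL_new/CL_old = 3.465 + 0.899 + 0.06 = 4.424.
Dividing the baseline by the relative clearance: 74 / 4.424 = 17 ng/mL.

17 ng/mL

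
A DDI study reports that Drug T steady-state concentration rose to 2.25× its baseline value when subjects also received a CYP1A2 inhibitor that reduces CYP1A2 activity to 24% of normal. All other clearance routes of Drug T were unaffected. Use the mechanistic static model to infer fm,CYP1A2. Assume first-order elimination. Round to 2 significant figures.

Let fm be the CYP1A2 fraction. New clearance relative to baseline = fm × 0.24 + (1 − fm).
Steady-state concentration ratio = 1 / (new CL fraction), so new CL fraction = 1 / 2.25 = 0.4444.
fm × 0.24 + 1 − fm = 0.4444  ⇒  fm × (0.24 − 1) = −0.5556  ⇒  fm = 0.73.

0.73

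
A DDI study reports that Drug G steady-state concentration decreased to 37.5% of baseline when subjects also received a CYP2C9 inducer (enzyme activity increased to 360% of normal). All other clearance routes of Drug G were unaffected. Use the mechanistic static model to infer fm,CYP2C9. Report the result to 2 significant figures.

Let fm be the CYP2C9 fraction. New clearance relative to baseline = fm × 3.6 + (1 − fm).
Steady-state concentration ratio = 1 / (new CL fraction), so new CL fraction = 1 / 0.375 = 2.667.
fm × 3.6 + 1 − fm = 2.667  ⇒  fm × (3.6 − 1) = 1.667  ⇒  fm = 0.64.

0.64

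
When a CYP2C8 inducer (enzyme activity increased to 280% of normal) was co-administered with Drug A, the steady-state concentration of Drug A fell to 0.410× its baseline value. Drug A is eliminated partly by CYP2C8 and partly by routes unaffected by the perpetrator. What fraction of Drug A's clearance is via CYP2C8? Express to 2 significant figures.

0.80

CL'/CL = 1 / 0.410 = 2.439
2.8·fm + (1 − fm) = 2.439
fm = (2.439 − 1) / (2.8 − 1) = 0.80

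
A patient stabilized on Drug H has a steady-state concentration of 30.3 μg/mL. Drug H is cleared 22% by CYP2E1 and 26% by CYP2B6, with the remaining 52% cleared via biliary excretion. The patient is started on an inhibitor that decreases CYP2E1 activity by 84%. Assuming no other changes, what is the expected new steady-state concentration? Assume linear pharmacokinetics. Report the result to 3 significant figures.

37.2 μg/mL

The CYP2E1 pathway (22% of clearance) drops to 0.16× activity: 0.22 × 0.16 = 0.0352.
CYP2B6 (26%) and the residual 52% are unaffected.
CL_new/CL_old = 0.0352 + 0.26 + 0.52 = 0.8152.
With dosing unchanged, steady-state concentration scales as 1/CL: 30.3 / 0.8152 = 37.2 μg/mL.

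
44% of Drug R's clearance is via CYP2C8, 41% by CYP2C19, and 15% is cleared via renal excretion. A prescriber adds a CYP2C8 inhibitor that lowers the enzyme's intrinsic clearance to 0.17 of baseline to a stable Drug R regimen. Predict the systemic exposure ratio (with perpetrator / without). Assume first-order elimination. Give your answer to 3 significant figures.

1.58

The CYP2C8 pathway (44% of clearance) falls to 0.17× activity: 0.44 × 0.17 = 0.0748.
CYP2C19 (41%) and the residual 15% are unaffected.
Relative clearance = 0.0748 + 0.41 + 0.15 = 0.6348.
Systemic exposure is inversely proportional to clearance, so the fold-change is 1 / 0.6348 = 1.58.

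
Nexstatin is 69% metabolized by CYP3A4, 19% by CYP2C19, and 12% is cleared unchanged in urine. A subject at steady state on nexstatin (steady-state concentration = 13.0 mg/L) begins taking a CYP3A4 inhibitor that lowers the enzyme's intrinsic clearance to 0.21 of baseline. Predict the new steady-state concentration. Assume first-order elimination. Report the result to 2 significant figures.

29 mg/L

The CYP3A4 pathway (69% of clearance) falls to 0.21× activity: 0.69 × 0.21 = 0.1449.
CYP2C19 (19%) and the residual 12% are unaffected.
New clearance relative to baseline: 0.1449 + 0.19 + 0.12 = 0.4549.
Steady-state concentration ∝ 1/CL, so new value = 13.0 / 0.4549 = 29 mg/L.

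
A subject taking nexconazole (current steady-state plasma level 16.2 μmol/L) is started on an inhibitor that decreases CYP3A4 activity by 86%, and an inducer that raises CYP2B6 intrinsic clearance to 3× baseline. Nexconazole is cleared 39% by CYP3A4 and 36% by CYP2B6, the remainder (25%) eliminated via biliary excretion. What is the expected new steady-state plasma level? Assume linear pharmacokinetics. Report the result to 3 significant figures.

11.7 μmol/L

The CYP3A4 pathway (39% of clearance) drops to 0.14× activity: 0.39 × 0.14 = 0.0546.
The CYP2B6 pathway (36% of clearance) rises to 3× activity: 0.36 × 3 = 1.08.
Non-CYP routes (25%) are unchanged.
CL_new/CL_old = 0.0546 + 1.08 + 0.25 = 1.3846.
New steady-state plasma level = 16.2 / 1.3846 = 11.7 μmol/L (concentration scales inversely with clearance).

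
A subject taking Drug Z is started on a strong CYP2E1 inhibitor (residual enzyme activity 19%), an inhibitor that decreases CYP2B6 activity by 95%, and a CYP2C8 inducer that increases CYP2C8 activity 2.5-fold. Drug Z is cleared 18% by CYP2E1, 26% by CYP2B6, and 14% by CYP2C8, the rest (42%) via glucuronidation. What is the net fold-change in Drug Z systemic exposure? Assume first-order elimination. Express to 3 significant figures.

The CYP2E1 pathway (18% of clearance) is reduced to 0.19× activity: 0.18 × 0.19 = 0.0342.
The CYP2B6 pathway (26% of clearance) is reduced to 0.05× activity: 0.26 × 0.05 = 0.013.
The CYP2C8 pathway (14% of clearance) is boosted to 2.5× activity: 0.14 × 2.5 = 0.35.
Non-CYP routes (42%) are unchanged.
Relative clearance = 0.0342 + 0.013 + 0.35 + 0.42 = 0.8172.
Net systemic exposure ratio = 1 / 0.8172 = 1.22.

1.22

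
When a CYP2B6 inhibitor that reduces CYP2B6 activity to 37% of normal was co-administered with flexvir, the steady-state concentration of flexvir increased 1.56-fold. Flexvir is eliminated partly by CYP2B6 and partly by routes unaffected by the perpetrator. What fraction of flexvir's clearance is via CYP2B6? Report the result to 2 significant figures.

CL'/CL = 1 / 1.56 = 0.641
0.37·fm + (1 − fm) = 0.641
fm = (0.641 − 1) / (0.37 − 1) = 0.57

0.57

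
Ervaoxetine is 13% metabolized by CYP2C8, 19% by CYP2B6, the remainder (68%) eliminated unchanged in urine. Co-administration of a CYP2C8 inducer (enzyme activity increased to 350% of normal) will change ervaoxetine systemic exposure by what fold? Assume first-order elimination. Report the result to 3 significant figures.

0.755

The CYP2C8 pathway (13% of clearance) rises to 3.5× activity: 0.13 × 3.5 = 0.455.
CYP2B6 (19%) and the residual 68% are unaffected.
New clearance relative to baseline: 0.455 + 0.19 + 0.68 = 1.325.
Systemic exposure is inversely proportional to clearance, so the fold-change is 1 / 1.325 = 0.755.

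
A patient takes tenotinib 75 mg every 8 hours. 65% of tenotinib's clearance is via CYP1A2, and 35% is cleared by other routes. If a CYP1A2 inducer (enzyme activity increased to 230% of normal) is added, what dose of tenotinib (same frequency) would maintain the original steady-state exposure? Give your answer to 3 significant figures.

The CYP1A2 pathway (65% of clearance) is boosted to 2.3× activity: 0.65 × 2.3 = 1.495.
Non-CYP routes (35%) are unchanged.
New clearance relative to baseline: 1.495 + 0.35 = 1.845.
Exposure is unchanged when dose changes in proportion to clearance. New dose = 75 mg × 1.845 = 138 mg.

138 mg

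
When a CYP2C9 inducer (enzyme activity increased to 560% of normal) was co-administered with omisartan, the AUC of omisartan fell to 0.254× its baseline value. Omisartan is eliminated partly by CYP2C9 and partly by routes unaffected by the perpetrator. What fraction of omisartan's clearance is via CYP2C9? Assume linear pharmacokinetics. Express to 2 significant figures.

0.64

Call the CYP2C9 fraction fm. After the interaction, CL_new/CL_old = fm × 5.6 + (1 − fm).
AUC ratio = 1 / (new CL fraction), so new CL fraction = 1 / 0.254 = 3.937.
fm × 5.6 + 1 − fm = 3.937  ⇒  fm × (5.6 − 1) = 2.937  ⇒  fm = 0.64.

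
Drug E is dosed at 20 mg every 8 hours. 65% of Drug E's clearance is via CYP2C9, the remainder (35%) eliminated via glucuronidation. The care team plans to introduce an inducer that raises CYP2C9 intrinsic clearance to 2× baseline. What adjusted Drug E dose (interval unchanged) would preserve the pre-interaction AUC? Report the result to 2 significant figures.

33 mg

The CYP2C9 pathway (65% of clearance) rises to 2× activity: 0.65 × 2 = 1.3.
The remaining 35% of clearance is unaffected.
CL_new/CL_old = 1.3 + 0.35 = 1.65.
Css,avg = (dose rate)/CL, so holding Css fixed requires dose ∝ CL: 20 × 1.65 = 33 mg.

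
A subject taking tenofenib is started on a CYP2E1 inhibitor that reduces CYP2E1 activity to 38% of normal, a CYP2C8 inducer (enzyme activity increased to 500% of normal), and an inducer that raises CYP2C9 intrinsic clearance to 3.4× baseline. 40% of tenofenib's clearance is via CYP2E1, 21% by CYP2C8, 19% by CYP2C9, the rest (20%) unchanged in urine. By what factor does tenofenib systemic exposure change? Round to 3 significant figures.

CYP2E1: 0.4 × 0.38 = 0.152
CYP2C8: 0.21 × 5 = 1.05
CYP2C9: 0.19 × 3.4 = 0.646
Other: 0.2 (unchanged)
Relative clearance = 0.152 + 1.05 + 0.646 + 0.2 = 2.048.
Net systemic exposure ratio = 1 / 2.048 = 0.488.

0.488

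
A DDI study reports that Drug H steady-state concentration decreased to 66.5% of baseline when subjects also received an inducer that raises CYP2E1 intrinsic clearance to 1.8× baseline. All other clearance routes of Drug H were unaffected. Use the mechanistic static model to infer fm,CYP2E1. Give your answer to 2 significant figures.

CL'/CL = 1 / 0.665 = 1.504
1.8·fm + (1 − fm) = 1.504
fm = (1.504 − 1) / (1.8 − 1) = 0.63

0.63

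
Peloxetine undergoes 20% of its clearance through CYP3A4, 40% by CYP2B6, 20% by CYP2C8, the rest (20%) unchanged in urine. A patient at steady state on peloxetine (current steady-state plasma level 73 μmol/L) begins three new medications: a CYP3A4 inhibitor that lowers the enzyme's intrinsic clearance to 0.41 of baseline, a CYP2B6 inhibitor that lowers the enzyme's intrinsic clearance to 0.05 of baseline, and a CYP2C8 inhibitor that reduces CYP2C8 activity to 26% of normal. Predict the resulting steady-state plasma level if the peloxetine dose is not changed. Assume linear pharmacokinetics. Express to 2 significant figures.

CYP3A4: 0.2 × 0.41 = 0.082
CYP2B6: 0.4 × 0.05 = 0.02
CYP2C8: 0.2 × 0.26 = 0.052
Other: 0.2 (unchanged)
New clearance relative to baseline: 0.082 + 0.02 + 0.052 + 0.2 = 0.354.
Dividing the baseline by the relative clearance: 73 / 0.354 = 2.1 × 10² μmol/L.

2.1 × 10² μmol/L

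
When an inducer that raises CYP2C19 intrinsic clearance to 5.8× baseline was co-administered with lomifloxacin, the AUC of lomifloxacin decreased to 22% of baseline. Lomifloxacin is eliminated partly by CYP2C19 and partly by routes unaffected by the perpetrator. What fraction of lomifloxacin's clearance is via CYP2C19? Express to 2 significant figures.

0.74

Write x for the fraction cleared via CYP2C19. The observed AUC change means clearance rose to 1/0.220 = 4.545 of baseline.
Only the CYP2C19 route changed, so 4.545 = x·5.8 + (1 − x), giving x = 0.74.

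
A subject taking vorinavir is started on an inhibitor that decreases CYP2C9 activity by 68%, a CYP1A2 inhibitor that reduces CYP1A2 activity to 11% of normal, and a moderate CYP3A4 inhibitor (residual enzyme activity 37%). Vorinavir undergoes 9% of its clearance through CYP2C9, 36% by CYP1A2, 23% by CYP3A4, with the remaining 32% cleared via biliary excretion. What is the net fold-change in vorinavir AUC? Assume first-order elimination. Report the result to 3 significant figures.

2.11

The CYP2C9 pathway (9% of clearance) falls to 0.32× activity: 0.09 × 0.32 = 0.0288.
The CYP1A2 pathway (36% of clearance) drops to 0.11× activity: 0.36 × 0.11 = 0.0396.
The CYP3A4 pathway (23% of clearance) drops to 0.37× activity: 0.23 × 0.37 = 0.0851.
Non-CYP routes (32%) are unchanged.
CL_new/CL_old = 0.0288 + 0.0396 + 0.0851 + 0.32 = 0.4735.
Because AUC varies inversely with clearance, the combined effect is 1 / 0.4735 = 2.11.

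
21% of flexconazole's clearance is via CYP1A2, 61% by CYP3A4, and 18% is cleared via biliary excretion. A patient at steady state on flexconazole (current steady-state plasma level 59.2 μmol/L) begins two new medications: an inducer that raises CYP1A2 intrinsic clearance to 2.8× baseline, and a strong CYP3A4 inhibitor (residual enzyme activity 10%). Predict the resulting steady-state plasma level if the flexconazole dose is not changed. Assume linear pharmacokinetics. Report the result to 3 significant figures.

71.4 μmol/L

CYP1A2: 0.21 × 2.8 = 0.588
CYP3A4: 0.61 × 0.1 = 0.061
Other: 0.18 (unchanged)
Relative clearance = 0.588 + 0.061 + 0.18 = 0.829.
New steady-state plasma level = 59.2 / 0.829 = 71.4 μmol/L (concentration scales inversely with clearance).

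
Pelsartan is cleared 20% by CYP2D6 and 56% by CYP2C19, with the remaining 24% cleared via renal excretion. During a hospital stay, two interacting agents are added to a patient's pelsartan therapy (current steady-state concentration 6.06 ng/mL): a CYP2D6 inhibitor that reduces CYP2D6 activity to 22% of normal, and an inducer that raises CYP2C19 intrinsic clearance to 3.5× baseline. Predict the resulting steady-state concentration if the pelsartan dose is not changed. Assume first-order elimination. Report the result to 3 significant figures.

CYP2D6: 0.2 × 0.22 = 0.044
CYP2C19: 0.56 × 3.5 = 1.96
Other: 0.24 (unchanged)
Relative clearance = 0.044 + 1.96 + 0.24 = 2.244.
Dividing the baseline by the relative clearance: 6.06 / 2.244 = 2.70 ng/mL.

2.70 ng/mL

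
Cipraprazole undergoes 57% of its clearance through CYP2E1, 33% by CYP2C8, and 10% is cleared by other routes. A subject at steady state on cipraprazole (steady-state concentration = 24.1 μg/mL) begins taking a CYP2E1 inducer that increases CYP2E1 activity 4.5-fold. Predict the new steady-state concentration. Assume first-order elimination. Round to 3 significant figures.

CYP2E1: 0.57 × 4.5 = 2.565
CYP2C8: 0.33 (unchanged)
Other: 0.1 (unchanged)
Relative clearance = 2.565 + 0.33 + 0.1 = 2.995.
With dosing unchanged, steady-state concentration scales as 1/CL: 24.1 / 2.995 = 8.05 μg/mL.

8.05 μg/mL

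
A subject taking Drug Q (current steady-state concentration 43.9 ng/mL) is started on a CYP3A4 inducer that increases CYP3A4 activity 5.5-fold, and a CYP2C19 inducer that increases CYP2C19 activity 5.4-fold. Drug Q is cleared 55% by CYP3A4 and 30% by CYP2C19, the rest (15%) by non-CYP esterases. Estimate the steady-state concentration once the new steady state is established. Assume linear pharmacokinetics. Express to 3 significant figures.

9.16 ng/mL

The CYP3A4 pathway (55% of clearance) rises to 5.5× activity: 0.55 × 5.5 = 3.025.
The CYP2C19 pathway (30% of clearance) rises to 5.4× activity: 0.3 × 5.4 = 1.62.
The remaining 15% of clearance is unaffected.
CL_new/CL_old = 3.025 + 1.62 + 0.15 = 4.795.
New steady-state concentration = 43.9 / 4.795 = 9.16 ng/mL (concentration scales inversely with clearance).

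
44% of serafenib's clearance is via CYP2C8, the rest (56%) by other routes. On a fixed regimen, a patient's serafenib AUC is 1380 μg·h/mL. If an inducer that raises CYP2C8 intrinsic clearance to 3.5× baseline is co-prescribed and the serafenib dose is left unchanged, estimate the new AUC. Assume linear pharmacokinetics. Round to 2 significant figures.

CYP2C8: 0.44 × 3.5 = 1.54
Other: 0.56 (unchanged)
CL_new/CL_old = 1.54 + 0.56 = 2.1.
AUC ∝ 1/CL, so new value = 1380 / 2.1 = 6.6 × 10² μg·h/mL.

6.6 × 10² μg·h/mL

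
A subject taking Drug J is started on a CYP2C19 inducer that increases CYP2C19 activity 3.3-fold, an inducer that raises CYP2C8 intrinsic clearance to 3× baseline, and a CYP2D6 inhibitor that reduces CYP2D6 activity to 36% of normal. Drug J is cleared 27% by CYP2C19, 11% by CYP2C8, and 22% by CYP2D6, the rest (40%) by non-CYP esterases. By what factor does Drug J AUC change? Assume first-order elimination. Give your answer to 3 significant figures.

The CYP2C19 pathway (27% of clearance) rises to 3.3× activity: 0.27 × 3.3 = 0.891.
The CYP2C8 pathway (11% of clearance) is boosted to 3× activity: 0.11 × 3 = 0.33.
The CYP2D6 pathway (22% of clearance) drops to 0.36× activity: 0.22 × 0.36 = 0.0792.
Non-CYP routes (40%) are unchanged.
Relative clearance = 0.891 + 0.33 + 0.0792 + 0.4 = 1.7002.
Net AUC ratio = 1 / 1.7002 = 0.588.

0.588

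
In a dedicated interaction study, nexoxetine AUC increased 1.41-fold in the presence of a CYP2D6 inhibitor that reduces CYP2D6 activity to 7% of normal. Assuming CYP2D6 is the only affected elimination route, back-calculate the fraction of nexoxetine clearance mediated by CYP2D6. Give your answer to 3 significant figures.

0.313

Call the CYP2D6 fraction fm. After the interaction, CL_new/CL_old = fm × 0.07 + (1 − fm).
AUC ratio = 1 / (new CL fraction), so new CL fraction = 1 / 1.41 = 0.7092.
fm × 0.07 + 1 − fm = 0.7092  ⇒  fm × (0.07 − 1) = −0.2908  ⇒  fm = 0.313.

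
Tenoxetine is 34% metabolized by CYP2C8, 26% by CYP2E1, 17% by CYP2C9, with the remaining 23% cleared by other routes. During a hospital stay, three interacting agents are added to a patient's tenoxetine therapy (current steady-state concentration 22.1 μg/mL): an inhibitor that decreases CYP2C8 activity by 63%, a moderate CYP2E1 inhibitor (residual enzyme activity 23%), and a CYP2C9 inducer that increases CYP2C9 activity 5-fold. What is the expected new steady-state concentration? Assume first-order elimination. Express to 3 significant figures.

17.5 μg/mL

The CYP2C8 pathway (34% of clearance) falls to 0.37× activity: 0.34 × 0.37 = 0.1258.
The CYP2E1 pathway (26% of clearance) is reduced to 0.23× activity: 0.26 × 0.23 = 0.0598.
The CYP2C9 pathway (17% of clearance) increases to 5× activity: 0.17 × 5 = 0.85.
Non-CYP routes (23%) are unchanged.
CL_new/CL_old = 0.1258 + 0.0598 + 0.85 + 0.23 = 1.2656.
Dividing the baseline by the relative clearance: 22.1 / 1.2656 = 17.5 μg/mL.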